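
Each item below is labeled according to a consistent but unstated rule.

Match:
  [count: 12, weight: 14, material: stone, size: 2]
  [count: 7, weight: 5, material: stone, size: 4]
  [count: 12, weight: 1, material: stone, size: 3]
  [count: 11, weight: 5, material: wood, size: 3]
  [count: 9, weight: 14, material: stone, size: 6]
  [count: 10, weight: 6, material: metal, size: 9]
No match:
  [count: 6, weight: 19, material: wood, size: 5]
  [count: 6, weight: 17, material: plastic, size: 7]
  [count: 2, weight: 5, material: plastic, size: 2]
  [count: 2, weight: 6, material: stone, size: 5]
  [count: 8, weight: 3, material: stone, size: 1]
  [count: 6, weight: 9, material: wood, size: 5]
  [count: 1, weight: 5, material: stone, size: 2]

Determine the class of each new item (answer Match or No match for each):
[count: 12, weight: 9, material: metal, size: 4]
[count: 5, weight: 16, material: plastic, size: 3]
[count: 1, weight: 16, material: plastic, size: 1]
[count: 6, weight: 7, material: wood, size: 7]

Every 'Match' example satisfies: size ≥ 2 AND count ≥ 7. None of the 'No match' examples do.
[count: 12, weight: 9, material: metal, size: 4]: size = 4, count = 12 — checks out, so Match. [count: 5, weight: 16, material: plastic, size: 3]: size = 3, count = 5 — does not satisfy this, so No match. [count: 1, weight: 16, material: plastic, size: 1]: size = 1, count = 1 — does not satisfy this, so No match. [count: 6, weight: 7, material: wood, size: 7]: size = 7, count = 6 — does not satisfy this, so No match.

Match, No match, No match, No match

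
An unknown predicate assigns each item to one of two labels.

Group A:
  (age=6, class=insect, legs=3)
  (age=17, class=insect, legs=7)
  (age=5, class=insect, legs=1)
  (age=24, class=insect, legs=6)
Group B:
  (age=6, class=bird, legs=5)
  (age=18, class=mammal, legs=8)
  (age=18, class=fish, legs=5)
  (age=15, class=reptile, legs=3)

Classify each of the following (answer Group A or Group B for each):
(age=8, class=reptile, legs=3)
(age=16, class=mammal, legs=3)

Group B, Group B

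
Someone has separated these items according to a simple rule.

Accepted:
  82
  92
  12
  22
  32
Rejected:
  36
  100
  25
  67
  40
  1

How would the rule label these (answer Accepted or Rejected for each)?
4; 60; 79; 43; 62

Rejected, Rejected, Rejected, Rejected, Accepted

Comparing the two groups points to one rule — ends in digit 2.
4: last digit 4 — does not pass, so Rejected. 60: last digit 0 — does not pass, so Rejected. 79: last digit 9 — does not pass, so Rejected. 43: last digit 3 — does not pass, so Rejected. 62: last digit 2 — has this property, so Accepted.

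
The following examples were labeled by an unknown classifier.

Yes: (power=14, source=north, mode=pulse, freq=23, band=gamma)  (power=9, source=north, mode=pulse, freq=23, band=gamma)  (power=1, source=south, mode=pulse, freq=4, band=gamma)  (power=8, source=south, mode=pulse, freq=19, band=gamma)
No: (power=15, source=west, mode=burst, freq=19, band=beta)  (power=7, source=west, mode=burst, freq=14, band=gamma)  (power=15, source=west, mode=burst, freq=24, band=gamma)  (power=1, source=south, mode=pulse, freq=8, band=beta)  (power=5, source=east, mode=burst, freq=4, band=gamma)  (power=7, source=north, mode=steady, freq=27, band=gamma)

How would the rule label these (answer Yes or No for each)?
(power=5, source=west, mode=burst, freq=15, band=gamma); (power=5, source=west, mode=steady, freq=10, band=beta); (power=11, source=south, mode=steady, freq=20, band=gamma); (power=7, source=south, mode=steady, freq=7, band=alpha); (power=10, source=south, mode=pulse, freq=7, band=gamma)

The rule appears to be: mode is pulse AND band is gamma.
(power=5, source=west, mode=burst, freq=15, band=gamma) → mode is burst, band is gamma → No.
(power=5, source=west, mode=steady, freq=10, band=beta) → mode is steady, band is beta → No.
(power=11, source=south, mode=steady, freq=20, band=gamma) → mode is steady, band is gamma → No.
(power=7, source=south, mode=steady, freq=7, band=alpha) → mode is steady, band is alpha → No.
(power=10, source=south, mode=pulse, freq=7, band=gamma) → mode is pulse, band is gamma → Yes.

No, No, No, No, Yes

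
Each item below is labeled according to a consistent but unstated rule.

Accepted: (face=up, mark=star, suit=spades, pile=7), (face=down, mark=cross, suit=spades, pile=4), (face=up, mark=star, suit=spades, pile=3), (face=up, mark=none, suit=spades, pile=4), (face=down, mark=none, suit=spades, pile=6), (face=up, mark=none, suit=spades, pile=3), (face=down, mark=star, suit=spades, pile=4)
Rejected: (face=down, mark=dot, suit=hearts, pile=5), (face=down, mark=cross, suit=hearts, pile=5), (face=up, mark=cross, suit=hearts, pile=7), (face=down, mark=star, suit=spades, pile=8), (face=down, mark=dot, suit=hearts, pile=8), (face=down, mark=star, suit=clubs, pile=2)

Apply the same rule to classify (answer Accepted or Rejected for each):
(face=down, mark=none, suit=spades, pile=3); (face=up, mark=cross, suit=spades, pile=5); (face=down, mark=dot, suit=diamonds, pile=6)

All 'Accepted' examples share one property — suit is spades AND pile ≤ 7 — and every 'Rejected' example lacks it.
(face=down, mark=none, suit=spades, pile=3): Accepted (suit is spades, pile = 3). (face=up, mark=cross, suit=spades, pile=5): Accepted (suit is spades, pile = 5). (face=down, mark=dot, suit=diamonds, pile=6): Rejected (suit is diamonds, pile = 6).

Accepted, Accepted, Rejected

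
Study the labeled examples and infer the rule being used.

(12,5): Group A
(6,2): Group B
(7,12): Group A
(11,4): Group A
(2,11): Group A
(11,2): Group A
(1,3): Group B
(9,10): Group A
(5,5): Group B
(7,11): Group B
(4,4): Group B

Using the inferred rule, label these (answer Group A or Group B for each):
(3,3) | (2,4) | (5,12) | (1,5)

Group B, Group B, Group A, Group B

A rule that fits every label: sum is odd — true of each 'Group A' example, false of each 'Group B' one.
(3,3): 3+3 = 6, does not pass → Group B.
(2,4): 2+4 = 6, does not pass → Group B.
(5,12): 5+12 = 17, matches → Group A.
(1,5): 1+5 = 6, does not pass → Group B.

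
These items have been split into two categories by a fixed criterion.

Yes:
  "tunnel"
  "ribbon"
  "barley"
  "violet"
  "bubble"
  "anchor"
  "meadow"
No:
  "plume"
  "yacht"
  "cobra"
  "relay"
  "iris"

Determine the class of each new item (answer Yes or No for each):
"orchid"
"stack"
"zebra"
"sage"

Yes, No, No, No

The pattern is that an item is 'Yes' exactly when: length 6.
"orchid": length 6 — fits, so Yes.
"stack": length 5 — fails this test, so No.
"zebra": length 5 — fails this test, so No.
"sage": length 4 — fails this test, so No.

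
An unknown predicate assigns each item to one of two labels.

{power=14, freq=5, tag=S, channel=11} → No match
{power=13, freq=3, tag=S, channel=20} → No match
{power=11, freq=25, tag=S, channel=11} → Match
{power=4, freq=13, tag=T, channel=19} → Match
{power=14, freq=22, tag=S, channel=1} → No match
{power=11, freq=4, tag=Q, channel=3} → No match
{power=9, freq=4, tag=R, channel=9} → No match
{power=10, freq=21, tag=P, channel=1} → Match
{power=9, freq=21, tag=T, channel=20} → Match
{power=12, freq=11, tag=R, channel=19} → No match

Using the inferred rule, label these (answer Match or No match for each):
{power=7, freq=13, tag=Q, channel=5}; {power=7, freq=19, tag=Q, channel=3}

A rule that fits every label: freq ≥ 5 AND power ≤ 11 — true of each 'Match' example, false of each 'No match' one.
{power=7, freq=13, tag=Q, channel=5}: freq = 13, power = 7 — satisfies this, so Match.
{power=7, freq=19, tag=Q, channel=3}: freq = 19, power = 7 — satisfies this, so Match.

Match, Match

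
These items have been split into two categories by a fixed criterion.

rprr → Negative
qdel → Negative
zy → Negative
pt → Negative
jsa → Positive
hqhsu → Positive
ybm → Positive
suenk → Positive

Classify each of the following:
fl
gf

Every 'Positive' example satisfies: odd length. None of the 'Negative' examples do.
fl: length 2 — does not satisfy this, so Negative.
gf: length 2 — does not satisfy this, so Negative.

Negative, Negative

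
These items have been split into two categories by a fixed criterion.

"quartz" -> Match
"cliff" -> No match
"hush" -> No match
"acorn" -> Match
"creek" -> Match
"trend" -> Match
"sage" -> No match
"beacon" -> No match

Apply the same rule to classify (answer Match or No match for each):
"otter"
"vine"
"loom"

Checking candidate rules against both groups, what survives is: contains 'r'.
"otter": has 'r' — meets the rule, so Match.
"vine": no 'r' — lacks this property, so No match.
"loom": no 'r' — lacks this property, so No match.

Match, No match, No match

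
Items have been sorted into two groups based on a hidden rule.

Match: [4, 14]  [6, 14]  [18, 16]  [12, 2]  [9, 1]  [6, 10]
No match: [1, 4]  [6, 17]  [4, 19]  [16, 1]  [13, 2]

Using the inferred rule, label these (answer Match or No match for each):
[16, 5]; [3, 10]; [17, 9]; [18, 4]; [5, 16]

The distinguishing property — sum is even — holds for all the 'Match' cases and none of the 'No match' cases.
[16, 5] → 16+5 = 21 → No match.
[3, 10] → 3+10 = 13 → No match.
[17, 9] → 17+9 = 26 → Match.
[18, 4] → 18+4 = 22 → Match.
[5, 16] → 5+16 = 21 → No match.

No match, No match, Match, Match, No match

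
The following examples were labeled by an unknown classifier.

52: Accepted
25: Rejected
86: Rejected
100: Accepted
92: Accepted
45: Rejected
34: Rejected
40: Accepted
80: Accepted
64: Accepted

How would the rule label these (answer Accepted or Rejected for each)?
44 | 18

Accepted, Rejected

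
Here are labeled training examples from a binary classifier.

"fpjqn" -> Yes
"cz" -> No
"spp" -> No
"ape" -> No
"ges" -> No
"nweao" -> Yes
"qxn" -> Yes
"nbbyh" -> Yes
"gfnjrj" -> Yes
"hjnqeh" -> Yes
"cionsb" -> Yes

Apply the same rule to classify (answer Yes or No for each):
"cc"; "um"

Rule: contains 'n'. This holds for each 'Yes' example and fails for each 'No' one.
"cc": no 'n' — does not fit, so No.
"um": no 'n' — does not fit, so No.

No, No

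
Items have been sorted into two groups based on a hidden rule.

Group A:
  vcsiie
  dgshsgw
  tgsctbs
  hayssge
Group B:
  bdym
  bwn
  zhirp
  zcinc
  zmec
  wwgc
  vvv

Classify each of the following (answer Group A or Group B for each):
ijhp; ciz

Group B, Group B

The simplest hypothesis consistent with all the labels is: contains 's'.
ijhp — no 's', hence Group B. ciz — no 's', hence Group B.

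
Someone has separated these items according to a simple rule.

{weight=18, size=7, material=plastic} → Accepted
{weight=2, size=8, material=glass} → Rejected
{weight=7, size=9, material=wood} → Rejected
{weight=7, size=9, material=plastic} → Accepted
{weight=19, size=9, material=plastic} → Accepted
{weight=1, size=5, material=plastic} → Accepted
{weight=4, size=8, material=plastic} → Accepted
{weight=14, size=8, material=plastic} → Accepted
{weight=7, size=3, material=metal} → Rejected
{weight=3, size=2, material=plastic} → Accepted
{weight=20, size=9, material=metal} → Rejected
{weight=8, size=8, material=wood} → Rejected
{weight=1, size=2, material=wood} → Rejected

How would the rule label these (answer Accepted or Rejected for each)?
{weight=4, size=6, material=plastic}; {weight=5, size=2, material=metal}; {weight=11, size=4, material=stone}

Accepted, Rejected, Rejected

The pattern is that an item is 'Accepted' exactly when: material is plastic.
{weight=4, size=6, material=plastic} → material is plastic → Accepted.
{weight=5, size=2, material=metal} → material is metal → Rejected.
{weight=11, size=4, material=stone} → material is stone → Rejected.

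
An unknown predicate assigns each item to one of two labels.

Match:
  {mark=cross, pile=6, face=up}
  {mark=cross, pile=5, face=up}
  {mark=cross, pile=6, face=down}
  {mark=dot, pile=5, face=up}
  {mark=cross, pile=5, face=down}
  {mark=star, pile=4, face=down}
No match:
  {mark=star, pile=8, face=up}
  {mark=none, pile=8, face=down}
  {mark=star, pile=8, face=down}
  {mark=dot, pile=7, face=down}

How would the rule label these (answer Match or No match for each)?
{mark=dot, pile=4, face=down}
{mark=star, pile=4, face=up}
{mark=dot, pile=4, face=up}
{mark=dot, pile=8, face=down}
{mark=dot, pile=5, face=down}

Match, Match, Match, No match, Match

The rule appears to be: pile ≤ 6.
{mark=dot, pile=4, face=down}: pile = 4 — meets the rule, so Match.
{mark=star, pile=4, face=up}: pile = 4 — meets the rule, so Match.
{mark=dot, pile=4, face=up}: pile = 4 — meets the rule, so Match.
{mark=dot, pile=8, face=down}: pile = 8 — doesn't qualify, so No match.
{mark=dot, pile=5, face=down}: pile = 5 — meets the rule, so Match.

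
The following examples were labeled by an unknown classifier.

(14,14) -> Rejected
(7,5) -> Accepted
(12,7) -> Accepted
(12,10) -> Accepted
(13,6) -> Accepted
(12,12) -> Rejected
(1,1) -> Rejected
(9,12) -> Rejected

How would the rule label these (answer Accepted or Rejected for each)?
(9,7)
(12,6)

The classifier is using: first > second.
(9,7): 9 > 7, checks out → Accepted. (12,6): 12 > 6, checks out → Accepted.

Accepted, Accepted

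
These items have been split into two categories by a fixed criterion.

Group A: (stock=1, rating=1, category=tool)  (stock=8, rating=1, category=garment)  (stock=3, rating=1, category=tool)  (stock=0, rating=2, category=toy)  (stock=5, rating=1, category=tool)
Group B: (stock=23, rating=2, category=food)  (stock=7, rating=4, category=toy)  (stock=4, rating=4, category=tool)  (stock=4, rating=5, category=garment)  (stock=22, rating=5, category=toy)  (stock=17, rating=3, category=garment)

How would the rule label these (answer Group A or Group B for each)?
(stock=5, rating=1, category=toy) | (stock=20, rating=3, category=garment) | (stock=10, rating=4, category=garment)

Group A, Group B, Group B

The common property of the 'Group A' items is: stock ≤ 8 AND rating ≤ 2. No 'Group B' item has it.
(stock=5, rating=1, category=toy): Group A (stock = 5, rating = 1). (stock=20, rating=3, category=garment): Group B (stock = 20, rating = 3). (stock=10, rating=4, category=garment): Group B (stock = 10, rating = 4).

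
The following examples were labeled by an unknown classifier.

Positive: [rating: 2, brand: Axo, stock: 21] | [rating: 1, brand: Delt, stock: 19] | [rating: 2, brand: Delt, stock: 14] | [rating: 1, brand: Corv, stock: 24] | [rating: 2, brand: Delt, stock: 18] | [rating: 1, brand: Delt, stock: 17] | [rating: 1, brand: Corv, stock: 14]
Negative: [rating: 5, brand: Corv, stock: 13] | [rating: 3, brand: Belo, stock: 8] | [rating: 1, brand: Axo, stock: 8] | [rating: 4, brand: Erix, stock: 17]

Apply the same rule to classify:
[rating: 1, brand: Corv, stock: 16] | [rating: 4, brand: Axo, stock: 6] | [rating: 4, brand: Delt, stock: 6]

'Positive' ⟺ rating ≤ 2 AND stock ≥ 13.
[rating: 1, brand: Corv, stock: 16] → rating = 1, stock = 16 → Positive.
[rating: 4, brand: Axo, stock: 6] → rating = 4, stock = 6 → Negative.
[rating: 4, brand: Delt, stock: 6] → rating = 4, stock = 6 → Negative.

Positive, Negative, Negative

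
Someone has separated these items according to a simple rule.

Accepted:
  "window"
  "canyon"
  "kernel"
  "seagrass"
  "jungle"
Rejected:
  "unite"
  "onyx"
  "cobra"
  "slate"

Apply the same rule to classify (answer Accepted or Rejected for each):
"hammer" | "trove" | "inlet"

The classifier is using: length ≥ 6.
"hammer" → length 6 → Accepted. "trove" → length 5 → Rejected. "inlet" → length 5 → Rejected.

Accepted, Rejected, Rejected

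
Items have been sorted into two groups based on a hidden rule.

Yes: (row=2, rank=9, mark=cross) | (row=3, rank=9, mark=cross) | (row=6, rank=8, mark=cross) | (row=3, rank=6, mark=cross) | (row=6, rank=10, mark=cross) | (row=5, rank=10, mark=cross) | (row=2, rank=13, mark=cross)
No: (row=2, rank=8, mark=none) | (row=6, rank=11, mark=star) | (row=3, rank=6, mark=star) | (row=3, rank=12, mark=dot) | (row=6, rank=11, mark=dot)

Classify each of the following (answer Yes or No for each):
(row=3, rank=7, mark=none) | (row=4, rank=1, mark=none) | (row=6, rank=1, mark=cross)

No, No, Yes

'Yes' ⟺ mark is cross.
(row=3, rank=7, mark=none): mark is none — does not pass, so No.
(row=4, rank=1, mark=none): mark is none — does not pass, so No.
(row=6, rank=1, mark=cross): mark is cross — matches, so Yes.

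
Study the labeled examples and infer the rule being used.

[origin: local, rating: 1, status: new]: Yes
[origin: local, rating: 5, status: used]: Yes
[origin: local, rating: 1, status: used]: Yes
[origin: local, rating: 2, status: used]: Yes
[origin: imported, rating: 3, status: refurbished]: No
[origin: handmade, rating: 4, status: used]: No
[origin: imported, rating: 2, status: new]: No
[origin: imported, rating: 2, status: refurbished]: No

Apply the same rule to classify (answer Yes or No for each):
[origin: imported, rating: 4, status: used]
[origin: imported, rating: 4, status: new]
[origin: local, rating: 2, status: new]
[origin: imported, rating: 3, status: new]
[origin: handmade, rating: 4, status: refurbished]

A rule that fits every label: origin is local — true of each 'Yes' example, false of each 'No' one.
[origin: imported, rating: 4, status: used]: origin is imported — does not satisfy this, so No. [origin: imported, rating: 4, status: new]: origin is imported — does not satisfy this, so No. [origin: local, rating: 2, status: new]: origin is local — fits, so Yes. [origin: imported, rating: 3, status: new]: origin is imported — does not satisfy this, so No. [origin: handmade, rating: 4, status: refurbished]: origin is handmade — does not satisfy this, so No.

No, No, Yes, No, No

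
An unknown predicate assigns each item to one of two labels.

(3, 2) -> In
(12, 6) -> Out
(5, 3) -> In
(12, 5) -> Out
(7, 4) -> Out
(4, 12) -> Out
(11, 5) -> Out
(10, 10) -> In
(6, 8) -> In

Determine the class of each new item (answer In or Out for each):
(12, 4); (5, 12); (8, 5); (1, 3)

The classifier is using: |first − second| ≤ 2.

Out, Out, Out, In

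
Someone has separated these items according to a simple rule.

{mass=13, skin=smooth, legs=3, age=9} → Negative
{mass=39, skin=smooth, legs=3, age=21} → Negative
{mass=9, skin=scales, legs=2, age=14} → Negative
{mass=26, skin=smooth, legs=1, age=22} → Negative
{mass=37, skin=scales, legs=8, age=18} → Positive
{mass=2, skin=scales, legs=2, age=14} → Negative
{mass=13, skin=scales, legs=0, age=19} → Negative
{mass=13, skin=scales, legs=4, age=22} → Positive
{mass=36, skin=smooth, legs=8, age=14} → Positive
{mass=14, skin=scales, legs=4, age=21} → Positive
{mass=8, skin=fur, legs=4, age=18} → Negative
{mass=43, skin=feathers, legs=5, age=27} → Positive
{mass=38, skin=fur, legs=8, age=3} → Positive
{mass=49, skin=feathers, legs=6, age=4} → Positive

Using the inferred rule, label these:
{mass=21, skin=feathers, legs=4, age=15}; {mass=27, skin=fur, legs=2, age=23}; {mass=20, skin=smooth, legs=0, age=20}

The classifier is using: mass ≥ 9 AND legs ≥ 4.

Positive, Negative, Negative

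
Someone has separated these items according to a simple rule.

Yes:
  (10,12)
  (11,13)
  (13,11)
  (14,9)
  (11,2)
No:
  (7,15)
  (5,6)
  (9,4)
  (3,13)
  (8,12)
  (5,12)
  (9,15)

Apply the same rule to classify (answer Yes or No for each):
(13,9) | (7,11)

Yes, No

Every 'Yes' example satisfies: first ≥ 10. None of the 'No' examples do.
(13,9) — first 13, hence Yes. (7,11) — first 7, hence No.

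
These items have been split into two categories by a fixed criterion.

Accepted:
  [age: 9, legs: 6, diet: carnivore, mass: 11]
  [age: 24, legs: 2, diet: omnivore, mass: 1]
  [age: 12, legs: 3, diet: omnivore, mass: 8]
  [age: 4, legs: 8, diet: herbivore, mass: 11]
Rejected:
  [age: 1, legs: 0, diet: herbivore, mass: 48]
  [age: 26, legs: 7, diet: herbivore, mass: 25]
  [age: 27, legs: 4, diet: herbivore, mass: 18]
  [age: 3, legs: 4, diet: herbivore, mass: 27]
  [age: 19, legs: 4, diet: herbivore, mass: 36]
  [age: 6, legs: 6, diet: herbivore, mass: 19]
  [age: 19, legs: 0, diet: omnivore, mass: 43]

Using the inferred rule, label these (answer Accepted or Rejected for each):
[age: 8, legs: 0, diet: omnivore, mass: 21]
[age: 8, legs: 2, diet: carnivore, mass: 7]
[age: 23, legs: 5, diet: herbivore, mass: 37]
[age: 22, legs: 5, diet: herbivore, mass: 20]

Rejected, Accepted, Rejected, Rejected

The simplest hypothesis consistent with all the labels is: mass ≤ 11.
[age: 8, legs: 0, diet: omnivore, mass: 21] → mass = 21 → Rejected. [age: 8, legs: 2, diet: carnivore, mass: 7] → mass = 7 → Accepted. [age: 23, legs: 5, diet: herbivore, mass: 37] → mass = 37 → Rejected. [age: 22, legs: 5, diet: herbivore, mass: 20] → mass = 20 → Rejected.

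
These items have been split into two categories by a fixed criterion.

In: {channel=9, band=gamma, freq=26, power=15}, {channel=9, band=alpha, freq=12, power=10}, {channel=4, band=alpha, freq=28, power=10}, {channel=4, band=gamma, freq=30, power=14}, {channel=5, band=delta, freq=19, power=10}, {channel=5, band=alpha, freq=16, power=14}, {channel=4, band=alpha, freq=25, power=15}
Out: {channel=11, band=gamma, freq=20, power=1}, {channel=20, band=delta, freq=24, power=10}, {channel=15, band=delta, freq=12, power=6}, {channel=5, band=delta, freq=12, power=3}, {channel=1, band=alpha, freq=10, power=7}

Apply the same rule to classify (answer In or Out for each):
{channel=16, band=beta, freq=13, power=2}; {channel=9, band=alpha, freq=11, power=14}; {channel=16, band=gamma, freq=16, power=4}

Out, In, Out

One predicate separates the groups cleanly: channel ≤ 9 AND power ≥ 10.
{channel=16, band=beta, freq=13, power=2}: Out (channel = 16, power = 2). {channel=9, band=alpha, freq=11, power=14}: In (channel = 9, power = 14). {channel=16, band=gamma, freq=16, power=4}: Out (channel = 16, power = 4).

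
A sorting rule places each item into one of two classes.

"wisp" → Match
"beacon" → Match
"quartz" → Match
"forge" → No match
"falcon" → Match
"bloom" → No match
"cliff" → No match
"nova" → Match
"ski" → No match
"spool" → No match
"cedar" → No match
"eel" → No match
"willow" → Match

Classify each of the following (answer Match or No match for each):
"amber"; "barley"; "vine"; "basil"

No match, Match, Match, No match

A rule that fits every label: even length — true of each 'Match' example, false of each 'No match' one.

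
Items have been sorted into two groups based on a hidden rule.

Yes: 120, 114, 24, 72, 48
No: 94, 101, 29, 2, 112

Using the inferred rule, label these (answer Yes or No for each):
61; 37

No, No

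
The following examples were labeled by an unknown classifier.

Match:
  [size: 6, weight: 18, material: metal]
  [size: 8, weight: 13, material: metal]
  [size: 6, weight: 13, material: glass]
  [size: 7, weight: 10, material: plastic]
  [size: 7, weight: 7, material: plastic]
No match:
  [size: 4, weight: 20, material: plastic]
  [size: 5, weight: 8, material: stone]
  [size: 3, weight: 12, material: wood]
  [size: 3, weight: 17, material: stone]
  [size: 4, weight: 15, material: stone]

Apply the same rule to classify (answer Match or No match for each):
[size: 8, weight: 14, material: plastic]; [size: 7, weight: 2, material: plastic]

Match, Match

The rule appears to be: size ≥ 6.
[size: 8, weight: 14, material: plastic] — size = 8, hence Match.
[size: 7, weight: 2, material: plastic] — size = 7, hence Match.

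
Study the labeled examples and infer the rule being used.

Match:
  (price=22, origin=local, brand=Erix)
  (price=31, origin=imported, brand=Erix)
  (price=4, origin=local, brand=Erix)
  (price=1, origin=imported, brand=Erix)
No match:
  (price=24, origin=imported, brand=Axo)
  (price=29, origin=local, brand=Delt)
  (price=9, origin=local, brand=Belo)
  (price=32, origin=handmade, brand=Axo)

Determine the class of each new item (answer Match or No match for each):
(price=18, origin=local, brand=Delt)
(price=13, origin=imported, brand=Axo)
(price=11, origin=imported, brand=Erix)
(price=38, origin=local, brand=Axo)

One predicate separates the groups cleanly: brand is Erix.
(price=18, origin=local, brand=Delt): brand is Delt, lacks this property → No match. (price=13, origin=imported, brand=Axo): brand is Axo, lacks this property → No match. (price=11, origin=imported, brand=Erix): brand is Erix, fits → Match. (price=38, origin=local, brand=Axo): brand is Axo, lacks this property → No match.

No match, No match, Match, No match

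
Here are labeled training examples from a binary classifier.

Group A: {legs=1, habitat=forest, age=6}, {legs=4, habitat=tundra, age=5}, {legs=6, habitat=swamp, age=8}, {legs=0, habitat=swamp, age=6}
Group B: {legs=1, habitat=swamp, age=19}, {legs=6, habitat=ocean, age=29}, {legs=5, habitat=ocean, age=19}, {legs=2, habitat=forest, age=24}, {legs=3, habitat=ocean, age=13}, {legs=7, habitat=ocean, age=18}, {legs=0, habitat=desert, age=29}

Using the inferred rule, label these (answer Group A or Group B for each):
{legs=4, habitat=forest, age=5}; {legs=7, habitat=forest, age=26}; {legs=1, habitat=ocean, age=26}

Group A, Group B, Group B

A rule that fits every label: age ≤ 8 — true of each 'Group A' example, false of each 'Group B' one.
{legs=4, habitat=forest, age=5}: Group A (age = 5).
{legs=7, habitat=forest, age=26}: Group B (age = 26).
{legs=1, habitat=ocean, age=26}: Group B (age = 26).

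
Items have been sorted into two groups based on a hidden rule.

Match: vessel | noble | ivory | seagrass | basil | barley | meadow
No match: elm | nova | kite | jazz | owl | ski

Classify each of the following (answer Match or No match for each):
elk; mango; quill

No match, Match, Match

One predicate separates the groups cleanly: length ≥ 5.
elk — length 3, hence No match.
mango — length 5, hence Match.
quill — length 5, hence Match.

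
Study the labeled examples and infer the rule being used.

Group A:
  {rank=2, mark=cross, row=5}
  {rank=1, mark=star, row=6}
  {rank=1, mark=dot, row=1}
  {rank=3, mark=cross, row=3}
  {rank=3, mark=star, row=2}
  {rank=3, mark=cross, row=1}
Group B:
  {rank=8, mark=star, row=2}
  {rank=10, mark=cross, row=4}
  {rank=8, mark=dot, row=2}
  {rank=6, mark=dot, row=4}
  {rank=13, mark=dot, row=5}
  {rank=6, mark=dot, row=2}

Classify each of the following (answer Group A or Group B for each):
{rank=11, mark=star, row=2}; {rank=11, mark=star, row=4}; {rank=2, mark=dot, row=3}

Group B, Group B, Group A

The pattern is that an item is 'Group A' exactly when: rank ≤ 3.
Group B: {rank=11, mark=star, row=2}, since rank = 11. Group B: {rank=11, mark=star, row=4}, since rank = 11. Group A: {rank=2, mark=dot, row=3}, since rank = 2.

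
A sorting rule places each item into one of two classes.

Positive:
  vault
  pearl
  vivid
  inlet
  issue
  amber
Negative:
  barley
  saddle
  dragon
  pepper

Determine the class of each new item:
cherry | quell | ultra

All 'Positive' examples share one property — odd length — and every 'Negative' example lacks it.

Negative, Positive, Positive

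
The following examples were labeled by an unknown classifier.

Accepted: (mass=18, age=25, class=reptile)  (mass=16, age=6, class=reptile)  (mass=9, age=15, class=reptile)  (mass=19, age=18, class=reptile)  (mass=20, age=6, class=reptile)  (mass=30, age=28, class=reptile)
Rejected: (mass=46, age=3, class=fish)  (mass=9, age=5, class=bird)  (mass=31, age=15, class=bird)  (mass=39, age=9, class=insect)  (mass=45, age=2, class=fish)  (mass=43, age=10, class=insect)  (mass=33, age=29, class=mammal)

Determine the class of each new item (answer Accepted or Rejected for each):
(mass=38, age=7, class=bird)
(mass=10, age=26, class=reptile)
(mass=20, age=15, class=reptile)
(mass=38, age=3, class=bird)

Rejected, Accepted, Accepted, Rejected

Checking candidate rules against both groups, what survives is: class is reptile.
(mass=38, age=7, class=bird) — class is bird, hence Rejected.
(mass=10, age=26, class=reptile) — class is reptile, hence Accepted.
(mass=20, age=15, class=reptile) — class is reptile, hence Accepted.
(mass=38, age=3, class=bird) — class is bird, hence Rejected.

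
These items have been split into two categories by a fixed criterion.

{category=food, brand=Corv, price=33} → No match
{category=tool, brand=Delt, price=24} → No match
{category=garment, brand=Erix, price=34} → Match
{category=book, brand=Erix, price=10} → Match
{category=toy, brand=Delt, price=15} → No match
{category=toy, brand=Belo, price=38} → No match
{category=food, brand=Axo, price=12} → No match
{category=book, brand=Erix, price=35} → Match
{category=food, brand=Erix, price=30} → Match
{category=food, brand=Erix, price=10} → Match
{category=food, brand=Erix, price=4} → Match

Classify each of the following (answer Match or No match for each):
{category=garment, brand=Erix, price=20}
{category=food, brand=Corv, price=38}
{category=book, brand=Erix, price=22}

Every 'Match' example satisfies: brand is Erix. None of the 'No match' examples do.
{category=garment, brand=Erix, price=20}: Match (brand is Erix). {category=food, brand=Corv, price=38}: No match (brand is Corv). {category=book, brand=Erix, price=22}: Match (brand is Erix).

Match, No match, Match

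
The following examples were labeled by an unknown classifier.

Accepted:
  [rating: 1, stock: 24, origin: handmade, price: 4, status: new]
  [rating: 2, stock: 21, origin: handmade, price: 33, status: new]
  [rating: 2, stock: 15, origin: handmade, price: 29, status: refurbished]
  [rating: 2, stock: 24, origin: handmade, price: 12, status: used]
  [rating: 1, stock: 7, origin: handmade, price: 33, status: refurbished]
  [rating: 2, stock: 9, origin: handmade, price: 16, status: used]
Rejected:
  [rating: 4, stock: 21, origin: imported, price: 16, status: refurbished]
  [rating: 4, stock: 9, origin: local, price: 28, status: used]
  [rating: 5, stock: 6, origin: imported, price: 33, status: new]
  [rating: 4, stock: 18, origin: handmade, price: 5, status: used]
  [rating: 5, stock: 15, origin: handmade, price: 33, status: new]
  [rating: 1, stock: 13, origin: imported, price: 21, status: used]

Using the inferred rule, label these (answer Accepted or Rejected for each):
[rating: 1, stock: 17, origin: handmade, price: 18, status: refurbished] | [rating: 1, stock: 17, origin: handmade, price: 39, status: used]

Accepted, Accepted

All 'Accepted' examples share one property — origin is handmade AND rating ≤ 2 — and every 'Rejected' example lacks it.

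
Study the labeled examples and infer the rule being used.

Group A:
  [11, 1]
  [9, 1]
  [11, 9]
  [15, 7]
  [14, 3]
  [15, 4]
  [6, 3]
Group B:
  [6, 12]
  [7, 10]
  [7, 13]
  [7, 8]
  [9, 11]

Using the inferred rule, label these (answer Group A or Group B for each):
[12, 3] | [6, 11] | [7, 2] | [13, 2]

Group A, Group B, Group A, Group A

'Group A' ⟺ first > second.
[12, 3]: 12 > 3, meets the rule → Group A. [6, 11]: 6 < 11, doesn't qualify → Group B. [7, 2]: 7 > 2, meets the rule → Group A. [13, 2]: 13 > 2, meets the rule → Group A.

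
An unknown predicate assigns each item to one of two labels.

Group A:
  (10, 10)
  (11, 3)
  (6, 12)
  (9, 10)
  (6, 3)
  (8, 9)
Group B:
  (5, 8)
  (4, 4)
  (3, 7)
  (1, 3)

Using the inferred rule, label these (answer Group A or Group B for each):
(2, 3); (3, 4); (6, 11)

Rule: first ≥ 6. This holds for each 'Group A' example and fails for each 'Group B' one.
(2, 3) → first 2 → Group B. (3, 4) → first 3 → Group B. (6, 11) → first 6 → Group A.

Group B, Group B, Group A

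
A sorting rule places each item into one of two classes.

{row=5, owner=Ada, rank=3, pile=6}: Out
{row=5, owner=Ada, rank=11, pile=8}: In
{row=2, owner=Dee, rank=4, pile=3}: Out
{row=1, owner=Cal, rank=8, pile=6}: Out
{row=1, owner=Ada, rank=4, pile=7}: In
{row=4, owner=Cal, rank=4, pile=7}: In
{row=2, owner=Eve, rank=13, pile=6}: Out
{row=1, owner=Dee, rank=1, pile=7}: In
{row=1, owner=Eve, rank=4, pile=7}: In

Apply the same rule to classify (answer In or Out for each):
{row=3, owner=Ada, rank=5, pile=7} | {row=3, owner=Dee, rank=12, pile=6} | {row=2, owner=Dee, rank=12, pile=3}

In, Out, Out

All 'In' examples share one property — pile ≥ 7 — and every 'Out' example lacks it.
{row=3, owner=Ada, rank=5, pile=7} → pile = 7 → In. {row=3, owner=Dee, rank=12, pile=6} → pile = 6 → Out. {row=2, owner=Dee, rank=12, pile=3} → pile = 3 → Out.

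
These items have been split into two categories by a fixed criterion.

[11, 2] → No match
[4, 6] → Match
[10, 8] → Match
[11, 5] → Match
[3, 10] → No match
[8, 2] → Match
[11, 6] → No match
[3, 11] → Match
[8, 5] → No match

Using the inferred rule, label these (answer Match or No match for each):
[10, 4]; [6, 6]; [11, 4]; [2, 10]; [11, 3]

Match, Match, No match, Match, Match

The simplest hypothesis consistent with all the labels is: sum is even.
[10, 4]: 10+4 = 14, qualifies → Match. [6, 6]: 6+6 = 12, qualifies → Match. [11, 4]: 11+4 = 15, does not fit → No match. [2, 10]: 2+10 = 12, qualifies → Match. [11, 3]: 11+3 = 14, qualifies → Match.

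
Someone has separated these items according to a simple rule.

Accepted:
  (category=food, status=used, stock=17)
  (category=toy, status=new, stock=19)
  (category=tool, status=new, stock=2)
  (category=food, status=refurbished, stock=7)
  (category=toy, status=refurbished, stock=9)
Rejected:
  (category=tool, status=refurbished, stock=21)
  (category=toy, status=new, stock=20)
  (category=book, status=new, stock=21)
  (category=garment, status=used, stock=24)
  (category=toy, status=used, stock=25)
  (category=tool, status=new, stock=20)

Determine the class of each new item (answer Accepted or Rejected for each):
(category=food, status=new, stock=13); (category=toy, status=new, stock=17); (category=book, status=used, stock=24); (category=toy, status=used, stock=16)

The rule appears to be: stock ≤ 19.

Accepted, Accepted, Rejected, Accepted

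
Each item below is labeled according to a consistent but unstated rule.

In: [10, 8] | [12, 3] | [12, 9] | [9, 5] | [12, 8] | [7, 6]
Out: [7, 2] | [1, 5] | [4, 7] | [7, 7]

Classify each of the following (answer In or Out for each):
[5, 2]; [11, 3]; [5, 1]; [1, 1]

Out, In, Out, Out

Rule: first > second AND sum ≥ 11. This holds for each 'In' example and fails for each 'Out' one.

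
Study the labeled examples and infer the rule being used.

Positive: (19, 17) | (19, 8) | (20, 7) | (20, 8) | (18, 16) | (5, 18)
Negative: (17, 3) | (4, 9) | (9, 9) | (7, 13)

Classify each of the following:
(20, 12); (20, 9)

Rule: sum ≥ 23. This holds for each 'Positive' example and fails for each 'Negative' one.
Positive: (20, 12), since 20+12 = 32.
Positive: (20, 9), since 20+9 = 29.

Positive, Positive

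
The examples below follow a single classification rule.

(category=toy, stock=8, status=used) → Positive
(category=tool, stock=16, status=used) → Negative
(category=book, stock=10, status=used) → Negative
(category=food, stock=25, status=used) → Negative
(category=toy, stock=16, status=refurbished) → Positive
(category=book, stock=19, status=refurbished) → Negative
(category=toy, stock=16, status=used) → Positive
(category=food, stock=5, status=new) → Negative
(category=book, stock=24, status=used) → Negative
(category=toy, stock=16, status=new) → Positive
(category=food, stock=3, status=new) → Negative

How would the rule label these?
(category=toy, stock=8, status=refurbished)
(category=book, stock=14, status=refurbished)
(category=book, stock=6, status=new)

Positive, Negative, Negative

The simplest hypothesis consistent with all the labels is: category is toy.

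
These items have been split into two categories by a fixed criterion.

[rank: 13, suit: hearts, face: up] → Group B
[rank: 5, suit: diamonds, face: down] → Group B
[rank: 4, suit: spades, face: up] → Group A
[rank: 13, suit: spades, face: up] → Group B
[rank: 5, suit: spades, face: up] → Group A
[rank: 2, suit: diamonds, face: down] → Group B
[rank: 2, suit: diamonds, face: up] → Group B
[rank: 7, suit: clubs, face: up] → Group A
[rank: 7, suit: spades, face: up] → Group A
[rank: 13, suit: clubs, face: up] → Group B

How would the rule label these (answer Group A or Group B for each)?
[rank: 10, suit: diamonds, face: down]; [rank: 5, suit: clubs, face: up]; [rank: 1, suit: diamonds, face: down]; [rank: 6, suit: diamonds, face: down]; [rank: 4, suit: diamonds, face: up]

The common property of the 'Group A' items is: suit is not diamonds AND rank ≤ 7. No 'Group B' item has it.
Group B: [rank: 10, suit: diamonds, face: down], since suit is diamonds, rank = 10.
Group A: [rank: 5, suit: clubs, face: up], since suit is clubs, rank = 5.
Group B: [rank: 1, suit: diamonds, face: down], since suit is diamonds, rank = 1.
Group B: [rank: 6, suit: diamonds, face: down], since suit is diamonds, rank = 6.
Group B: [rank: 4, suit: diamonds, face: up], since suit is diamonds, rank = 4.

Group B, Group A, Group B, Group B, Group B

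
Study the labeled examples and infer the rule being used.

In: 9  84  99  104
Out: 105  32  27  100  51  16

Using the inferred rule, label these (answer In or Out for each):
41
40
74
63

Looking at the examples, the only property every 'In' case has and every 'Out' case lacks is: ≡ 4 (mod 5).
41: 41 mod 5 = 1 — lacks this property, so Out.
40: 40 mod 5 = 0 — lacks this property, so Out.
74: 74 mod 5 = 4 — qualifies, so In.
63: 63 mod 5 = 3 — lacks this property, so Out.

Out, Out, In, Out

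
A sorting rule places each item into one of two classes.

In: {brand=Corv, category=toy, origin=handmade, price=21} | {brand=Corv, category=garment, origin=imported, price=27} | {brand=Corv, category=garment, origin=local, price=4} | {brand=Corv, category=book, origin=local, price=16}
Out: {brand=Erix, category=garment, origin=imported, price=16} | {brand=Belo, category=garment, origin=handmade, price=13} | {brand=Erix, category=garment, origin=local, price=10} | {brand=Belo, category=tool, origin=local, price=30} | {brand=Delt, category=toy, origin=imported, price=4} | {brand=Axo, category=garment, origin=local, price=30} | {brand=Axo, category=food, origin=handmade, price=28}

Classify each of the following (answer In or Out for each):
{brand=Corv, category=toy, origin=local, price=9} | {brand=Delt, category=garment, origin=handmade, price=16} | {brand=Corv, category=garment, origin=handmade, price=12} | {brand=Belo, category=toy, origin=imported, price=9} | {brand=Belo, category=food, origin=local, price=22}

In, Out, In, Out, Out

The rule appears to be: brand is Corv.
In: {brand=Corv, category=toy, origin=local, price=9}, since brand is Corv.
Out: {brand=Delt, category=garment, origin=handmade, price=16}, since brand is Delt.
In: {brand=Corv, category=garment, origin=handmade, price=12}, since brand is Corv.
Out: {brand=Belo, category=toy, origin=imported, price=9}, since brand is Belo.
Out: {brand=Belo, category=food, origin=local, price=22}, since brand is Belo.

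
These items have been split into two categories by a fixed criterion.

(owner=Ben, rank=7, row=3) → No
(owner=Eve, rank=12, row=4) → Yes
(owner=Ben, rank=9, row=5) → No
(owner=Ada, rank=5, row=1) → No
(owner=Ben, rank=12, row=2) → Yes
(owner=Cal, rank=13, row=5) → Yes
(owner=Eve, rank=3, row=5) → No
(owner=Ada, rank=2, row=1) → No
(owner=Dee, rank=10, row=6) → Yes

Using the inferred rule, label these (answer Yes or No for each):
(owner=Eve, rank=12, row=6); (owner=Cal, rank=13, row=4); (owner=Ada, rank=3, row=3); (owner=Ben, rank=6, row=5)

All 'Yes' examples share one property — rank ≥ 10 — and every 'No' example lacks it.
(owner=Eve, rank=12, row=6): Yes (rank = 12). (owner=Cal, rank=13, row=4): Yes (rank = 13). (owner=Ada, rank=3, row=3): No (rank = 3). (owner=Ben, rank=6, row=5): No (rank = 6).

Yes, Yes, No, No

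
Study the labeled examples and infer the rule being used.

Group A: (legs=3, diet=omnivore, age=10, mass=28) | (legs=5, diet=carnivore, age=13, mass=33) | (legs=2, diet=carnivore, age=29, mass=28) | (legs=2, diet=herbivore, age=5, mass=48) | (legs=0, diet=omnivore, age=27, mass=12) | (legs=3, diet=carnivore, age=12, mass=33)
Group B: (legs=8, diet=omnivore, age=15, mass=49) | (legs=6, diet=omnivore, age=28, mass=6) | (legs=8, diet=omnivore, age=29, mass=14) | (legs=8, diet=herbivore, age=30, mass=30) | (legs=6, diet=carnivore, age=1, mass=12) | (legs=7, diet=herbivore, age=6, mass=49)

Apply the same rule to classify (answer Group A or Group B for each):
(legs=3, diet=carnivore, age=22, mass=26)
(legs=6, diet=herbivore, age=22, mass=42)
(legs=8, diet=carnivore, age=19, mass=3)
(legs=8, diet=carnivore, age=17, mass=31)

Group A, Group B, Group B, Group B

The common property of the 'Group A' items is: legs ≤ 5. No 'Group B' item has it.
(legs=3, diet=carnivore, age=22, mass=26): legs = 3, checks out → Group A.
(legs=6, diet=herbivore, age=22, mass=42): legs = 6, doesn't match → Group B.
(legs=8, diet=carnivore, age=19, mass=3): legs = 8, doesn't match → Group B.
(legs=8, diet=carnivore, age=17, mass=31): legs = 8, doesn't match → Group B.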